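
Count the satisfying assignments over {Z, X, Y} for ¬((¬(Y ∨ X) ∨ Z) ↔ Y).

Initial set: {¬((¬(Y ∨ X) ∨ Z) ↔ Y)}.
¬((¬(Y ∨ X) ∨ Z) ↔ Y): β-rule — branch into (¬(Y ∨ X) ∨ Z), ¬Y  //  ¬(¬(Y ∨ X) ∨ Z), Y.
  branch 1 (add (¬(Y ∨ X) ∨ Z), ¬Y):
    (¬(Y ∨ X) ∨ Z): β-rule — branch into ¬(Y ∨ X)  //  Z.
      branch 1.1 (add ¬(Y ∨ X)):
        ¬(Y ∨ X): α-rule — add ¬Y, ¬X.
        ○ open, literals {X=false, Y=false}.
      branch 1.2 (add Z):
        ○ open, literals {Y=false, Z=true}.
  branch 2 (add ¬(¬(Y ∨ X) ∨ Z), Y):
    ¬(¬(Y ∨ X) ∨ Z): α-rule — add ¬¬(Y ∨ X), ¬Z.
    ¬¬(Y ∨ X): β-rule — branch into Y  //  X.
      branch 2.1 (add Y):
        ○ open, literals {Y=true, Z=false}.
      branch 2.2 (add X):
        ○ open, literals {X=true, Y=true, Z=false}.
0 branches closed, 4 open.
Each open branch fixes some atoms; the unmentioned ones are free. Counting distinct full assignments: branch {X=false, Y=false} (Z) contributes 2 new; branch {Y=false, Z=true} (X) contributes 1 new; branch {Y=true, Z=false} (X) contributes 2 new; branch {X=true, Y=true, Z=false} (none free) contributes 0 new. Total: 5.

5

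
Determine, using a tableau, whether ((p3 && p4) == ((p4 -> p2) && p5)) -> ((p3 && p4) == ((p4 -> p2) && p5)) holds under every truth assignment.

Assume the negation and expand:
Initial set: {!(((p3 && p4) == ((p4 -> p2) && p5)) -> ((p3 && p4) == ((p4 -> p2) && p5)))}.
!(((p3 && p4) == ((p4 -> p2) && p5)) -> ((p3 && p4) == ((p4 -> p2) && p5))): α-rule — add ((p3 && p4) == ((p4 -> p2) && p5)), !((p3 && p4) == ((p4 -> p2) && p5)).
((p3 && p4) == ((p4 -> p2) && p5)): β-rule — branch into (p3 && p4), ((p4 -> p2) && p5)  //  !(p3 && p4), !((p4 -> p2) && p5).
  branch 1 (add (p3 && p4), ((p4 -> p2) && p5)):
    (p3 && p4): α-rule — add p3, p4.
    ((p4 -> p2) && p5): α-rule — add (p4 -> p2), p5.
    !((p3 && p4) == ((p4 -> p2) && p5)): β-rule — branch into (p3 && p4), !((p4 -> p2) && p5)  //  !(p3 && p4), ((p4 -> p2) && p5).
      branch 1.1 (add (p3 && p4), !((p4 -> p2) && p5)):
        (p3 && p4): α-rule — add p3, p4.
        (p4 -> p2): β-rule — branch into !p4  //  p2.
          branch 1.1.1 (add !p4):
            × closes — contains both p4 and !p4.
          branch 1.1.2 (add p2):
            !((p4 -> p2) && p5): β-rule — branch into !(p4 -> p2)  //  !p5.
              branch 1.1.2.1 (add !(p4 -> p2)):
                !(p4 -> p2): α-rule — add p4, !p2.
                × closes — contains both p2 and !p2.
              branch 1.1.2.2 (add !p5):
                × closes — contains both p5 and !p5.
      branch 1.2 (add !(p3 && p4), ((p4 -> p2) && p5)):
        ((p4 -> p2) && p5): α-rule — add (p4 -> p2), p5.
        (p4 -> p2): β-rule — branch into !p4  //  p2.
          branch 1.2.1 (add !p4):
            × closes — contains both p4 and !p4.
          branch 1.2.2 (add p2):
            !(p3 && p4): β-rule — branch into !p3  //  !p4.
              branch 1.2.2.1 (add !p3):
                × closes — contains both p3 and !p3.
              branch 1.2.2.2 (add !p4):
                × closes — contains both p4 and !p4.
  branch 2 (add !(p3 && p4), !((p4 -> p2) && p5)):
    !((p3 && p4) == ((p4 -> p2) && p5)): β-rule — branch into (p3 && p4), !((p4 -> p2) && p5)  //  !(p3 && p4), ((p4 -> p2) && p5).
      branch 2.1 (add (p3 && p4), !((p4 -> p2) && p5)):
        (p3 && p4): α-rule — add p3, p4.
        !(p3 && p4): β-rule — branch into !p3  //  !p4.
          branch 2.1.1 (add !p3):
            × closes — contains both p3 and !p3.
          branch 2.1.2 (add !p4):
            × closes — contains both p4 and !p4.
      branch 2.2 (add !(p3 && p4), ((p4 -> p2) && p5)):
        ((p4 -> p2) && p5): α-rule — add (p4 -> p2), p5.
        !(p3 && p4): β-rule — branch into !p3  //  !p4.
          branch 2.2.1 (add !p3):
            !((p4 -> p2) && p5): β-rule — branch into !(p4 -> p2)  //  !p5.
              branch 2.2.1.1 (add !(p4 -> p2)):
                !(p4 -> p2): α-rule — add p4, !p2.
                !(p3 && p4): β-rule — branch into !p3  //  !p4.
                  branch 2.2.1.1.1 (add !p3):
                    (p4 -> p2): β-rule — branch into !p4  //  p2.
                      branch 2.2.1.1.1.1 (add !p4):
                        × closes — contains both p4 and !p4.
                      branch 2.2.1.1.1.2 (add p2):
                        × closes — contains both p2 and !p2.
                  branch 2.2.1.1.2 (add !p4):
                    × closes — contains both p4 and !p4.
              branch 2.2.1.2 (add !p5):
                × closes — contains both p5 and !p5.
          branch 2.2.2 (add !p4):
            !((p4 -> p2) && p5): β-rule — branch into !(p4 -> p2)  //  !p5.
              branch 2.2.2.1 (add !(p4 -> p2)):
                !(p4 -> p2): α-rule — add p4, !p2.
                × closes — contains both p4 and !p4.
              branch 2.2.2.2 (add !p5):
                × closes — contains both p5 and !p5.
All 14 branches close.
Every branch closed, so the negation is unsatisfiable and the formula is valid.

Valid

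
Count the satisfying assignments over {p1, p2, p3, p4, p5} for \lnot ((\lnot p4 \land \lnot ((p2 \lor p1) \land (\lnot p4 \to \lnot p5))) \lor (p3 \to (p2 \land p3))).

Initial set: {\lnot ((\lnot p4 \land \lnot ((p2 \lor p1) \land (\lnot p4 \to \lnot p5))) \lor (p3 \to (p2 \land p3)))}.
\lnot ((\lnot p4 \land \lnot ((p2 \lor p1) \land (\lnot p4 \to \lnot p5))) \lor (p3 \to (p2 \land p3))): α-rule — add \lnot (\lnot p4 \land \lnot ((p2 \lor p1) \land (\lnot p4 \to \lnot p5))), \lnot (p3 \to (p2 \land p3)).
\lnot (p3 \to (p2 \land p3)): α-rule — add p3, \lnot (p2 \land p3).
\lnot (\lnot p4 \land \lnot ((p2 \lor p1) \land (\lnot p4 \to \lnot p5))): β-rule — branch into \lnot \lnot p4  //  \lnot \lnot ((p2 \lor p1) \land (\lnot p4 \to \lnot p5)).
  branch 1 (add \lnot \lnot p4):
    \lnot (p2 \land p3): β-rule — branch into \lnot p2  //  \lnot p3.
      branch 1.1 (add \lnot p2):
        ○ open, literals {p2=0, p3=1, p4=1}.
      branch 1.2 (add \lnot p3):
        × closes — contains both p3 and \lnot p3.
  branch 2 (add \lnot \lnot ((p2 \lor p1) \land (\lnot p4 \to \lnot p5))):
    \lnot \lnot ((p2 \lor p1) \land (\lnot p4 \to \lnot p5)): α-rule — add (p2 \lor p1), (\lnot p4 \to \lnot p5).
    \lnot (p2 \land p3): β-rule — branch into \lnot p2  //  \lnot p3.
      branch 2.1 (add \lnot p2):
        (p2 \lor p1): β-rule — branch into p2  //  p1.
          branch 2.1.1 (add p2):
            × closes — contains both p2 and \lnot p2.
          branch 2.1.2 (add p1):
            (\lnot p4 \to \lnot p5): β-rule — branch into \lnot \lnot p4  //  \lnot p5.
              branch 2.1.2.1 (add \lnot \lnot p4):
                ○ open, literals {p1=1, p2=0, p3=1, p4=1}.
              branch 2.1.2.2 (add \lnot p5):
                ○ open, literals {p1=1, p2=0, p3=1, p5=0}.
      branch 2.2 (add \lnot p3):
        × closes — contains both p3 and \lnot p3.
3 branches closed, 3 open.
Each open branch fixes some atoms; the unmentioned ones are free. Counting distinct full assignments: branch {p2=0, p3=1, p4=1} (p1, p5) contributes 4 new; branch {p1=1, p2=0, p3=1, p4=1} (p5) contributes 0 new; branch {p1=1, p2=0, p3=1, p5=0} (p4) contributes 1 new. Total: 5.

5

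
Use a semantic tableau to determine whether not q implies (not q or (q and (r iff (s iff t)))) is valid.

Valid

Assume the negation and expand:
Initial set: {not (not q implies (not q or (q and (r iff (s iff t)))))}.
not (not q implies (not q or (q and (r iff (s iff t))))): α-rule — add not q, not (not q or (q and (r iff (s iff t)))).
not (not q or (q and (r iff (s iff t)))): α-rule — add not not q, not (q and (r iff (s iff t))).
× closes — contains both q and not q.
All 1 branch closes.
Every branch closed, so the negation is unsatisfiable and the formula is valid.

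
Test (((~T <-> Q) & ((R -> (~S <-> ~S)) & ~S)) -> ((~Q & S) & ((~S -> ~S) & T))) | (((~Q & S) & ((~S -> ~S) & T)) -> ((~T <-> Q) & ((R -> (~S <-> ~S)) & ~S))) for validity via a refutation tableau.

Valid

Assume the negation and expand:
Initial set: {~((((~T <-> Q) & ((R -> (~S <-> ~S)) & ~S)) -> ((~Q & S) & ((~S -> ~S) & T))) | (((~Q & S) & ((~S -> ~S) & T)) -> ((~T <-> Q) & ((R -> (~S <-> ~S)) & ~S))))}.
~((((~T <-> Q) & ((R -> (~S <-> ~S)) & ~S)) -> ((~Q & S) & ((~S -> ~S) & T))) | (((~Q & S) & ((~S -> ~S) & T)) -> ((~T <-> Q) & ((R -> (~S <-> ~S)) & ~S)))): α-rule — add ~(((~T <-> Q) & ((R -> (~S <-> ~S)) & ~S)) -> ((~Q & S) & ((~S -> ~S) & T))), ~(((~Q & S) & ((~S -> ~S) & T)) -> ((~T <-> Q) & ((R -> (~S <-> ~S)) & ~S))).
~(((~T <-> Q) & ((R -> (~S <-> ~S)) & ~S)) -> ((~Q & S) & ((~S -> ~S) & T))): α-rule — add ((~T <-> Q) & ((R -> (~S <-> ~S)) & ~S)), ~((~Q & S) & ((~S -> ~S) & T)).
~(((~Q & S) & ((~S -> ~S) & T)) -> ((~T <-> Q) & ((R -> (~S <-> ~S)) & ~S))): α-rule — add ((~Q & S) & ((~S -> ~S) & T)), ~((~T <-> Q) & ((R -> (~S <-> ~S)) & ~S)).
((~T <-> Q) & ((R -> (~S <-> ~S)) & ~S)): α-rule — add (~T <-> Q), ((R -> (~S <-> ~S)) & ~S).
((~Q & S) & ((~S -> ~S) & T)): α-rule — add (~Q & S), ((~S -> ~S) & T).
((R -> (~S <-> ~S)) & ~S): α-rule — add (R -> (~S <-> ~S)), ~S.
(~Q & S): α-rule — add ~Q, S.
× closes — contains both S and ~S.
All 1 branch closes.
Every branch closed, so the negation is unsatisfiable and the formula is valid.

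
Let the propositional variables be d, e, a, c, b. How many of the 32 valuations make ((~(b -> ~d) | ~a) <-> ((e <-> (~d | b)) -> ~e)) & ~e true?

Initial set: {(((~(b -> ~d) | ~a) <-> ((e <-> (~d | b)) -> ~e)) & ~e)}.
(((~(b -> ~d) | ~a) <-> ((e <-> (~d | b)) -> ~e)) & ~e): α-rule — add ((~(b -> ~d) | ~a) <-> ((e <-> (~d | b)) -> ~e)), ~e.
((~(b -> ~d) | ~a) <-> ((e <-> (~d | b)) -> ~e)): β-rule — branch into (~(b -> ~d) | ~a), ((e <-> (~d | b)) -> ~e)  //  ~(~(b -> ~d) | ~a), ~((e <-> (~d | b)) -> ~e).
  branch 1 (add (~(b -> ~d) | ~a), ((e <-> (~d | b)) -> ~e)):
    (~(b -> ~d) | ~a): β-rule — branch into ~(b -> ~d)  //  ~a.
      branch 1.1 (add ~(b -> ~d)):
        ~(b -> ~d): α-rule — add b, ~~d.
        ((e <-> (~d | b)) -> ~e): β-rule — branch into ~(e <-> (~d | b))  //  ~e.
          branch 1.1.1 (add ~(e <-> (~d | b))):
            ~(e <-> (~d | b)): β-rule — branch into e, ~(~d | b)  //  ~e, (~d | b).
              branch 1.1.1.1 (add e, ~(~d | b)):
                × closes — contains both e and ~e.
              branch 1.1.1.2 (add ~e, (~d | b)):
                (~d | b): β-rule — branch into ~d  //  b.
                  branch 1.1.1.2.1 (add ~d):
                    × closes — contains both d and ~d.
                  branch 1.1.1.2.2 (add b):
                    ○ open, literals {b=true, d=true, e=false}.
          branch 1.1.2 (add ~e):
            ○ open, literals {b=true, d=true, e=false}.
      branch 1.2 (add ~a):
        ((e <-> (~d | b)) -> ~e): β-rule — branch into ~(e <-> (~d | b))  //  ~e.
          branch 1.2.1 (add ~(e <-> (~d | b))):
            ~(e <-> (~d | b)): β-rule — branch into e, ~(~d | b)  //  ~e, (~d | b).
              branch 1.2.1.1 (add e, ~(~d | b)):
                × closes — contains both e and ~e.
              branch 1.2.1.2 (add ~e, (~d | b)):
                (~d | b): β-rule — branch into ~d  //  b.
                  branch 1.2.1.2.1 (add ~d):
                    ○ open, literals {a=false, d=false, e=false}.
                  branch 1.2.1.2.2 (add b):
                    ○ open, literals {a=false, b=true, e=false}.
          branch 1.2.2 (add ~e):
            ○ open, literals {a=false, e=false}.
  branch 2 (add ~(~(b -> ~d) | ~a), ~((e <-> (~d | b)) -> ~e)):
    ~(~(b -> ~d) | ~a): α-rule — add ~~(b -> ~d), ~~a.
    ~((e <-> (~d | b)) -> ~e): α-rule — add (e <-> (~d | b)), ~~e.
    × closes — contains both e and ~e.
4 branches closed, 5 open.
Each open branch fixes some atoms; the unmentioned ones are free. Counting distinct full assignments: branch {b=true, d=true, e=false} (a, c) contributes 4 new; branch {b=true, d=true, e=false} (a, c) contributes 0 new; branch {a=false, d=false, e=false} (c, b) contributes 4 new; branch {a=false, b=true, e=false} (d, c) contributes 0 new; branch {a=false, e=false} (d, c, b) contributes 2 new. Total: 10.

10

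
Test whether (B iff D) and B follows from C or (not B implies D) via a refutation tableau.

Initial set: {(C or (not B implies D)); not ((B iff D) and B)}.
(C or (not B implies D)): β-rule — branch into C  //  (not B implies D).
  branch 1 (add C):
    not ((B iff D) and B): β-rule — branch into not (B iff D)  //  not B.
      branch 1.1 (add not (B iff D)):
        not (B iff D): β-rule — branch into B, not D  //  not B, D.
          branch 1.1.1 (add B, not D):
            ○ open, literals {B=1, C=1, D=0}.
          branch 1.1.2 (add not B, D):
            ○ open, literals {B=0, C=1, D=1}.
      branch 1.2 (add not B):
        ○ open, literals {B=0, C=1}.
  branch 2 (add (not B implies D)):
    not ((B iff D) and B): β-rule — branch into not (B iff D)  //  not B.
      branch 2.1 (add not (B iff D)):
        (not B implies D): β-rule — branch into not not B  //  D.
          branch 2.1.1 (add not not B):
            not (B iff D): β-rule — branch into B, not D  //  not B, D.
              branch 2.1.1.1 (add B, not D):
                ○ open, literals {B=1, D=0}.
              branch 2.1.1.2 (add not B, D):
                × closes — contains both B and not B.
          branch 2.1.2 (add D):
            not (B iff D): β-rule — branch into B, not D  //  not B, D.
              branch 2.1.2.1 (add B, not D):
                × closes — contains both D and not D.
              branch 2.1.2.2 (add not B, D):
                ○ open, literals {B=0, D=1}.
      branch 2.2 (add not B):
        (not B implies D): β-rule — branch into not not B  //  D.
          branch 2.2.1 (add not not B):
            × closes — contains both B and not B.
          branch 2.2.2 (add D):
            ○ open, literals {B=0, D=1}.
3 branches closed, 6 open.
An open branch gives a countermodel: B=1, C=1, D=0 (unmentioned atoms arbitrary); the premises hold there but the conclusion fails.

No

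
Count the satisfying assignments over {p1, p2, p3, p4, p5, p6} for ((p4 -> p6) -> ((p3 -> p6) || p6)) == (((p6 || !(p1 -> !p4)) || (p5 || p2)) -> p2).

34

Initial set: {(((p4 -> p6) -> ((p3 -> p6) || p6)) == (((p6 || !(p1 -> !p4)) || (p5 || p2)) -> p2))}.
(((p4 -> p6) -> ((p3 -> p6) || p6)) == (((p6 || !(p1 -> !p4)) || (p5 || p2)) -> p2)): β-rule — branch into ((p4 -> p6) -> ((p3 -> p6) || p6)), (((p6 || !(p1 -> !p4)) || (p5 || p2)) -> p2)  //  !((p4 -> p6) -> ((p3 -> p6) || p6)), !(((p6 || !(p1 -> !p4)) || (p5 || p2)) -> p2).
  branch 1 (add ((p4 -> p6) -> ((p3 -> p6) || p6)), (((p6 || !(p1 -> !p4)) || (p5 || p2)) -> p2)):
    ((p4 -> p6) -> ((p3 -> p6) || p6)): β-rule — branch into !(p4 -> p6)  //  ((p3 -> p6) || p6).
      branch 1.1 (add !(p4 -> p6)):
        !(p4 -> p6): α-rule — add p4, !p6.
        (((p6 || !(p1 -> !p4)) || (p5 || p2)) -> p2): β-rule — branch into !((p6 || !(p1 -> !p4)) || (p5 || p2))  //  p2.
          branch 1.1.1 (add !((p6 || !(p1 -> !p4)) || (p5 || p2))):
            !((p6 || !(p1 -> !p4)) || (p5 || p2)): α-rule — add !(p6 || !(p1 -> !p4)), !(p5 || p2).
            !(p6 || !(p1 -> !p4)): α-rule — add !p6, !!(p1 -> !p4).
            !(p5 || p2): α-rule — add !p5, !p2.
            !!(p1 -> !p4): β-rule — branch into !p1  //  !p4.
              branch 1.1.1.1 (add !p1):
                ○ open, literals {p1=F, p2=F, p4=T, p5=F, p6=F}.
              branch 1.1.1.2 (add !p4):
                × closes — contains both p4 and !p4.
          branch 1.1.2 (add p2):
            ○ open, literals {p2=T, p4=T, p6=F}.
      branch 1.2 (add ((p3 -> p6) || p6)):
        (((p6 || !(p1 -> !p4)) || (p5 || p2)) -> p2): β-rule — branch into !((p6 || !(p1 -> !p4)) || (p5 || p2))  //  p2.
          branch 1.2.1 (add !((p6 || !(p1 -> !p4)) || (p5 || p2))):
            !((p6 || !(p1 -> !p4)) || (p5 || p2)): α-rule — add !(p6 || !(p1 -> !p4)), !(p5 || p2).
            !(p6 || !(p1 -> !p4)): α-rule — add !p6, !!(p1 -> !p4).
            !(p5 || p2): α-rule — add !p5, !p2.
            ((p3 -> p6) || p6): β-rule — branch into (p3 -> p6)  //  p6.
              branch 1.2.1.1 (add (p3 -> p6)):
                !!(p1 -> !p4): β-rule — branch into !p1  //  !p4.
                  branch 1.2.1.1.1 (add !p1):
                    (p3 -> p6): β-rule — branch into !p3  //  p6.
                      branch 1.2.1.1.1.1 (add !p3):
                        ○ open, literals {p1=F, p2=F, p3=F, p5=F, p6=F}.
                      branch 1.2.1.1.1.2 (add p6):
                        × closes — contains both p6 and !p6.
                  branch 1.2.1.1.2 (add !p4):
                    (p3 -> p6): β-rule — branch into !p3  //  p6.
                      branch 1.2.1.1.2.1 (add !p3):
                        ○ open, literals {p2=F, p3=F, p4=F, p5=F, p6=F}.
                      branch 1.2.1.1.2.2 (add p6):
                        × closes — contains both p6 and !p6.
              branch 1.2.1.2 (add p6):
                × closes — contains both p6 and !p6.
          branch 1.2.2 (add p2):
            ((p3 -> p6) || p6): β-rule — branch into (p3 -> p6)  //  p6.
              branch 1.2.2.1 (add (p3 -> p6)):
                (p3 -> p6): β-rule — branch into !p3  //  p6.
                  branch 1.2.2.1.1 (add !p3):
                    ○ open, literals {p2=T, p3=F}.
                  branch 1.2.2.1.2 (add p6):
                    ○ open, literals {p2=T, p6=T}.
              branch 1.2.2.2 (add p6):
                ○ open, literals {p2=T, p6=T}.
  branch 2 (add !((p4 -> p6) -> ((p3 -> p6) || p6)), !(((p6 || !(p1 -> !p4)) || (p5 || p2)) -> p2)):
    !((p4 -> p6) -> ((p3 -> p6) || p6)): α-rule — add (p4 -> p6), !((p3 -> p6) || p6).
    !(((p6 || !(p1 -> !p4)) || (p5 || p2)) -> p2): α-rule — add ((p6 || !(p1 -> !p4)) || (p5 || p2)), !p2.
    !((p3 -> p6) || p6): α-rule — add !(p3 -> p6), !p6.
    !(p3 -> p6): α-rule — add p3, !p6.
    (p4 -> p6): β-rule — branch into !p4  //  p6.
      branch 2.1 (add !p4):
        ((p6 || !(p1 -> !p4)) || (p5 || p2)): β-rule — branch into (p6 || !(p1 -> !p4))  //  (p5 || p2).
          branch 2.1.1 (add (p6 || !(p1 -> !p4))):
            (p6 || !(p1 -> !p4)): β-rule — branch into p6  //  !(p1 -> !p4).
              branch 2.1.1.1 (add p6):
                × closes — contains both p6 and !p6.
              branch 2.1.1.2 (add !(p1 -> !p4)):
                !(p1 -> !p4): α-rule — add p1, !!p4.
                × closes — contains both p4 and !p4.
          branch 2.1.2 (add (p5 || p2)):
            (p5 || p2): β-rule — branch into p5  //  p2.
              branch 2.1.2.1 (add p5):
                ○ open, literals {p2=F, p3=T, p4=F, p5=T, p6=F}.
              branch 2.1.2.2 (add p2):
                × closes — contains both p2 and !p2.
      branch 2.2 (add p6):
        × closes — contains both p6 and !p6.
8 branches closed, 8 open.
Each open branch fixes some atoms; the unmentioned ones are free. Counting distinct full assignments: branch {p1=F, p2=F, p4=T, p5=F, p6=F} (p3) contributes 2 new; branch {p2=T, p4=T, p6=F} (p1, p3, p5) contributes 8 new; branch {p1=F, p2=F, p3=F, p5=F, p6=F} (p4) contributes 1 new; branch {p2=F, p3=F, p4=F, p5=F, p6=F} (p1) contributes 1 new; branch {p2=T, p3=F} (p1, p4, p5, p6) contributes 12 new; branch {p2=T, p6=T} (p1, p3, p4, p5) contributes 8 new; branch {p2=T, p6=T} (p1, p3, p4, p5) contributes 0 new; branch {p2=F, p3=T, p4=F, p5=T, p6=F} (p1) contributes 2 new. Total: 34.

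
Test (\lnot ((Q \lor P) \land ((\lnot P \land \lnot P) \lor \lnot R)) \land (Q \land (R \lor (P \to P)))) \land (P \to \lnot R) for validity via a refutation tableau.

Not valid

Assume the negation and expand:
Initial set: {F ((\lnot ((Q \lor P) \land ((\lnot P \land \lnot P) \lor \lnot R)) \land (Q \land (R \lor (P \to P)))) \land (P \to \lnot R))}.
F ((\lnot ((Q \lor P) \land ((\lnot P \land \lnot P) \lor \lnot R)) \land (Q \land (R \lor (P \to P)))) \land (P \to \lnot R)): β-rule — branch into F (\lnot ((Q \lor P) \land ((\lnot P \land \lnot P) \lor \lnot R)) \land (Q \land (R \lor (P \to P))))  //  F (P \to \lnot R).
  branch 1 (add F (\lnot ((Q \lor P) \land ((\lnot P \land \lnot P) \lor \lnot R)) \land (Q \land (R \lor (P \to P))))):
    F (\lnot ((Q \lor P) \land ((\lnot P \land \lnot P) \lor \lnot R)) \land (Q \land (R \lor (P \to P)))): β-rule — branch into F \lnot ((Q \lor P) \land ((\lnot P \land \lnot P) \lor \lnot R))  //  F (Q \land (R \lor (P \to P))).
      branch 1.1 (add F \lnot ((Q \lor P) \land ((\lnot P \land \lnot P) \lor \lnot R))):
        F \lnot ((Q \lor P) \land ((\lnot P \land \lnot P) \lor \lnot R)): α-rule — add T (Q \lor P), T ((\lnot P \land \lnot P) \lor \lnot R).
        T (Q \lor P): β-rule — branch into T Q  //  T P.
          branch 1.1.1 (add T Q):
            T ((\lnot P \land \lnot P) \lor \lnot R): β-rule — branch into T (\lnot P \land \lnot P)  //  T \lnot R.
              branch 1.1.1.1 (add T (\lnot P \land \lnot P)):
                T (\lnot P \land \lnot P): α-rule — add T \lnot P, T \lnot P.
                ○ open, literals {P=F, Q=T}.
              branch 1.1.1.2 (add T \lnot R):
                ○ open, literals {Q=T, R=F}.
          branch 1.1.2 (add T P):
            T ((\lnot P \land \lnot P) \lor \lnot R): β-rule — branch into T (\lnot P \land \lnot P)  //  T \lnot R.
              branch 1.1.2.1 (add T (\lnot P \land \lnot P)):
                T (\lnot P \land \lnot P): α-rule — add T \lnot P, T \lnot P.
                × closes — contains both P and \lnot P.
              branch 1.1.2.2 (add T \lnot R):
                ○ open, literals {P=T, R=F}.
      branch 1.2 (add F (Q \land (R \lor (P \to P)))):
        F (Q \land (R \lor (P \to P))): β-rule — branch into F Q  //  F (R \lor (P \to P)).
          branch 1.2.1 (add F Q):
            ○ open, literals {Q=F}.
          branch 1.2.2 (add F (R \lor (P \to P))):
            F (R \lor (P \to P)): α-rule — add F R, F (P \to P).
            F (P \to P): α-rule — add T P, F P.
            × closes — contains both P and \lnot P.
  branch 2 (add F (P \to \lnot R)):
    F (P \to \lnot R): α-rule — add T P, F \lnot R.
    ○ open, literals {P=T, R=T}.
2 branches closed, 5 open.
An open branch gives a countermodel: P=F, Q=T (unmentioned atoms arbitrary); under it the original formula is false.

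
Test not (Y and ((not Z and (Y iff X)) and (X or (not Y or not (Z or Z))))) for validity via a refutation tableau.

Not valid

Assume the negation and expand:
Initial set: {not not (Y and ((not Z and (Y iff X)) and (X or (not Y or not (Z or Z)))))}.
not not (Y and ((not Z and (Y iff X)) and (X or (not Y or not (Z or Z))))): α-rule — add Y, ((not Z and (Y iff X)) and (X or (not Y or not (Z or Z)))).
((not Z and (Y iff X)) and (X or (not Y or not (Z or Z)))): α-rule — add (not Z and (Y iff X)), (X or (not Y or not (Z or Z))).
(not Z and (Y iff X)): α-rule — add not Z, (Y iff X).
(X or (not Y or not (Z or Z))): β-rule — branch into X  //  (not Y or not (Z or Z)).
  branch 1 (add X):
    (Y iff X): β-rule — branch into Y, X  //  not Y, not X.
      branch 1.1 (add Y, X):
        ○ open, literals {X=1, Y=1, Z=0}.
      branch 1.2 (add not Y, not X):
        × closes — contains both Y and not Y.
  branch 2 (add (not Y or not (Z or Z))):
    (Y iff X): β-rule — branch into Y, X  //  not Y, not X.
      branch 2.1 (add Y, X):
        (not Y or not (Z or Z)): β-rule — branch into not Y  //  not (Z or Z).
          branch 2.1.1 (add not Y):
            × closes — contains both Y and not Y.
          branch 2.1.2 (add not (Z or Z)):
            not (Z or Z): α-rule — add not Z, not Z.
            ○ open, literals {X=1, Y=1, Z=0}.
      branch 2.2 (add not Y, not X):
        × closes — contains both Y and not Y.
3 branches closed, 2 open.
An open branch gives a countermodel: X=1, Y=1, Z=0 (unmentioned atoms arbitrary); under it the original formula is false.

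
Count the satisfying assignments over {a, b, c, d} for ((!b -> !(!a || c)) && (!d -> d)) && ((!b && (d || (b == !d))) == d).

Initial set: {(((!b -> !(!a || c)) && (!d -> d)) && ((!b && (d || (b == !d))) == d))}.
(((!b -> !(!a || c)) && (!d -> d)) && ((!b && (d || (b == !d))) == d)): α-rule — add ((!b -> !(!a || c)) && (!d -> d)), ((!b && (d || (b == !d))) == d).
((!b -> !(!a || c)) && (!d -> d)): α-rule — add (!b -> !(!a || c)), (!d -> d).
((!b && (d || (b == !d))) == d): β-rule — branch into (!b && (d || (b == !d))), d  //  !(!b && (d || (b == !d))), !d.
  branch 1 (add (!b && (d || (b == !d))), d):
    (!b && (d || (b == !d))): α-rule — add !b, (d || (b == !d)).
    (!b -> !(!a || c)): β-rule — branch into !!b  //  !(!a || c).
      branch 1.1 (add !!b):
        × closes — contains both b and !b.
      branch 1.2 (add !(!a || c)):
        !(!a || c): α-rule — add !!a, !c.
        (!d -> d): β-rule — branch into !!d  //  d.
          branch 1.2.1 (add !!d):
            (d || (b == !d)): β-rule — branch into d  //  (b == !d).
              branch 1.2.1.1 (add d):
                ○ open, literals {a=1, b=0, c=0, d=1}.
              branch 1.2.1.2 (add (b == !d)):
                (b == !d): β-rule — branch into b, !d  //  !b, !!d.
                  branch 1.2.1.2.1 (add b, !d):
                    × closes — contains both b and !b.
                  branch 1.2.1.2.2 (add !b, !!d):
                    ○ open, literals {a=1, b=0, c=0, d=1}.
          branch 1.2.2 (add d):
            (d || (b == !d)): β-rule — branch into d  //  (b == !d).
              branch 1.2.2.1 (add d):
                ○ open, literals {a=1, b=0, c=0, d=1}.
              branch 1.2.2.2 (add (b == !d)):
                (b == !d): β-rule — branch into b, !d  //  !b, !!d.
                  branch 1.2.2.2.1 (add b, !d):
                    × closes — contains both b and !b.
                  branch 1.2.2.2.2 (add !b, !!d):
                    ○ open, literals {a=1, b=0, c=0, d=1}.
  branch 2 (add !(!b && (d || (b == !d))), !d):
    (!b -> !(!a || c)): β-rule — branch into !!b  //  !(!a || c).
      branch 2.1 (add !!b):
        (!d -> d): β-rule — branch into !!d  //  d.
          branch 2.1.1 (add !!d):
            × closes — contains both d and !d.
          branch 2.1.2 (add d):
            × closes — contains both d and !d.
      branch 2.2 (add !(!a || c)):
        !(!a || c): α-rule — add !!a, !c.
        (!d -> d): β-rule — branch into !!d  //  d.
          branch 2.2.1 (add !!d):
            × closes — contains both d and !d.
          branch 2.2.2 (add d):
            × closes — contains both d and !d.
7 branches closed, 4 open.
Each open branch fixes some atoms; the unmentioned ones are free. Counting distinct full assignments: branch {a=1, b=0, c=0, d=1} (none free) contributes 1 new; branch {a=1, b=0, c=0, d=1} (none free) contributes 0 new; branch {a=1, b=0, c=0, d=1} (none free) contributes 0 new; branch {a=1, b=0, c=0, d=1} (none free) contributes 0 new. Total: 1.

1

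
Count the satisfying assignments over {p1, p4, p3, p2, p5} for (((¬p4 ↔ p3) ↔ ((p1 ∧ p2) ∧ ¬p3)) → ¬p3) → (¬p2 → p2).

Initial set: {((((¬p4 ↔ p3) ↔ ((p1 ∧ p2) ∧ ¬p3)) → ¬p3) → (¬p2 → p2))}.
((((¬p4 ↔ p3) ↔ ((p1 ∧ p2) ∧ ¬p3)) → ¬p3) → (¬p2 → p2)): β-rule — branch into ¬(((¬p4 ↔ p3) ↔ ((p1 ∧ p2) ∧ ¬p3)) → ¬p3)  //  (¬p2 → p2).
  branch 1 (add ¬(((¬p4 ↔ p3) ↔ ((p1 ∧ p2) ∧ ¬p3)) → ¬p3)):
    ¬(((¬p4 ↔ p3) ↔ ((p1 ∧ p2) ∧ ¬p3)) → ¬p3): α-rule — add ((¬p4 ↔ p3) ↔ ((p1 ∧ p2) ∧ ¬p3)), ¬¬p3.
    ((¬p4 ↔ p3) ↔ ((p1 ∧ p2) ∧ ¬p3)): β-rule — branch into (¬p4 ↔ p3), ((p1 ∧ p2) ∧ ¬p3)  //  ¬(¬p4 ↔ p3), ¬((p1 ∧ p2) ∧ ¬p3).
      branch 1.1 (add (¬p4 ↔ p3), ((p1 ∧ p2) ∧ ¬p3)):
        ((p1 ∧ p2) ∧ ¬p3): α-rule — add (p1 ∧ p2), ¬p3.
        × closes — contains both p3 and ¬p3.
      branch 1.2 (add ¬(¬p4 ↔ p3), ¬((p1 ∧ p2) ∧ ¬p3)):
        ¬(¬p4 ↔ p3): β-rule — branch into ¬p4, ¬p3  //  ¬¬p4, p3.
          branch 1.2.1 (add ¬p4, ¬p3):
            × closes — contains both p3 and ¬p3.
          branch 1.2.2 (add ¬¬p4, p3):
            ¬((p1 ∧ p2) ∧ ¬p3): β-rule — branch into ¬(p1 ∧ p2)  //  ¬¬p3.
              branch 1.2.2.1 (add ¬(p1 ∧ p2)):
                ¬(p1 ∧ p2): β-rule — branch into ¬p1  //  ¬p2.
                  branch 1.2.2.1.1 (add ¬p1):
                    ○ open, literals {p1=false, p3=true, p4=true}.
                  branch 1.2.2.1.2 (add ¬p2):
                    ○ open, literals {p2=false, p3=true, p4=true}.
              branch 1.2.2.2 (add ¬¬p3):
                ○ open, literals {p3=true, p4=true}.
  branch 2 (add (¬p2 → p2)):
    (¬p2 → p2): β-rule — branch into ¬¬p2  //  p2.
      branch 2.1 (add ¬¬p2):
        ○ open, literals {p2=true}.
      branch 2.2 (add p2):
        ○ open, literals {p2=true}.
2 branches closed, 5 open.
Each open branch fixes some atoms; the unmentioned ones are free. Counting distinct full assignments: branch {p1=false, p3=true, p4=true} (p2, p5) contributes 4 new; branch {p2=false, p3=true, p4=true} (p1, p5) contributes 2 new; branch {p3=true, p4=true} (p1, p2, p5) contributes 2 new; branch {p2=true} (p1, p4, p3, p5) contributes 12 new; branch {p2=true} (p1, p4, p3, p5) contributes 0 new. Total: 20.

20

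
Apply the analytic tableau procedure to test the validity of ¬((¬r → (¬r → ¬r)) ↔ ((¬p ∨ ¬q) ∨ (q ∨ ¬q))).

Assume the negation and expand:
Initial set: {¬¬((¬r → (¬r → ¬r)) ↔ ((¬p ∨ ¬q) ∨ (q ∨ ¬q)))}.
¬¬((¬r → (¬r → ¬r)) ↔ ((¬p ∨ ¬q) ∨ (q ∨ ¬q))): β-rule — branch into (¬r → (¬r → ¬r)), ((¬p ∨ ¬q) ∨ (q ∨ ¬q))  //  ¬(¬r → (¬r → ¬r)), ¬((¬p ∨ ¬q) ∨ (q ∨ ¬q)).
  branch 1 (add (¬r → (¬r → ¬r)), ((¬p ∨ ¬q) ∨ (q ∨ ¬q))):
    (¬r → (¬r → ¬r)): β-rule — branch into ¬¬r  //  (¬r → ¬r).
      branch 1.1 (add ¬¬r):
        ((¬p ∨ ¬q) ∨ (q ∨ ¬q)): β-rule — branch into (¬p ∨ ¬q)  //  (q ∨ ¬q).
          branch 1.1.1 (add (¬p ∨ ¬q)):
            (¬p ∨ ¬q): β-rule — branch into ¬p  //  ¬q.
              branch 1.1.1.1 (add ¬p):
                ○ open, literals {p=0, r=1}.
              branch 1.1.1.2 (add ¬q):
                ○ open, literals {q=0, r=1}.
          branch 1.1.2 (add (q ∨ ¬q)):
            (q ∨ ¬q): β-rule — branch into q  //  ¬q.
              branch 1.1.2.1 (add q):
                ○ open, literals {q=1, r=1}.
              branch 1.1.2.2 (add ¬q):
                ○ open, literals {q=0, r=1}.
      branch 1.2 (add (¬r → ¬r)):
        ((¬p ∨ ¬q) ∨ (q ∨ ¬q)): β-rule — branch into (¬p ∨ ¬q)  //  (q ∨ ¬q).
          branch 1.2.1 (add (¬p ∨ ¬q)):
            (¬r → ¬r): β-rule — branch into ¬¬r  //  ¬r.
              branch 1.2.1.1 (add ¬¬r):
                (¬p ∨ ¬q): β-rule — branch into ¬p  //  ¬q.
                  branch 1.2.1.1.1 (add ¬p):
                    ○ open, literals {p=0, r=1}.
                  branch 1.2.1.1.2 (add ¬q):
                    ○ open, literals {q=0, r=1}.
              branch 1.2.1.2 (add ¬r):
                (¬p ∨ ¬q): β-rule — branch into ¬p  //  ¬q.
                  branch 1.2.1.2.1 (add ¬p):
                    ○ open, literals {p=0, r=0}.
                  branch 1.2.1.2.2 (add ¬q):
                    ○ open, literals {q=0, r=0}.
          branch 1.2.2 (add (q ∨ ¬q)):
            (¬r → ¬r): β-rule — branch into ¬¬r  //  ¬r.
              branch 1.2.2.1 (add ¬¬r):
                (q ∨ ¬q): β-rule — branch into q  //  ¬q.
                  branch 1.2.2.1.1 (add q):
                    ○ open, literals {q=1, r=1}.
                  branch 1.2.2.1.2 (add ¬q):
                    ○ open, literals {q=0, r=1}.
              branch 1.2.2.2 (add ¬r):
                (q ∨ ¬q): β-rule — branch into q  //  ¬q.
                  branch 1.2.2.2.1 (add q):
                    ○ open, literals {q=1, r=0}.
                  branch 1.2.2.2.2 (add ¬q):
                    ○ open, literals {q=0, r=0}.
  branch 2 (add ¬(¬r → (¬r → ¬r)), ¬((¬p ∨ ¬q) ∨ (q ∨ ¬q))):
    ¬(¬r → (¬r → ¬r)): α-rule — add ¬r, ¬(¬r → ¬r).
    ¬((¬p ∨ ¬q) ∨ (q ∨ ¬q)): α-rule — add ¬(¬p ∨ ¬q), ¬(q ∨ ¬q).
    ¬(¬r → ¬r): α-rule — add ¬r, ¬¬r.
    × closes — contains both r and ¬r.
1 branch closed, 12 open.
An open branch gives a countermodel: p=0, r=1 (unmentioned atoms arbitrary); under it the original formula is false.

Not valid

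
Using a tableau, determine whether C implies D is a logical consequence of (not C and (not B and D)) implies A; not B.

Initial set: {T ((not C and (not B and D)) implies A); T not B; F (C implies D)}.
F (C implies D): α-rule — add T C, F D.
T ((not C and (not B and D)) implies A): β-rule — branch into F (not C and (not B and D))  //  T A.
  branch 1 (add F (not C and (not B and D))):
    F (not C and (not B and D)): β-rule — branch into F not C  //  F (not B and D).
      branch 1.1 (add F not C):
        ○ open, literals {B=0, C=1, D=0}.
      branch 1.2 (add F (not B and D)):
        F (not B and D): β-rule — branch into F not B  //  F D.
          branch 1.2.1 (add F not B):
            × closes — contains both B and not B.
          branch 1.2.2 (add F D):
            ○ open, literals {B=0, C=1, D=0}.
  branch 2 (add T A):
    ○ open, literals {A=1, B=0, C=1, D=0}.
1 branch closed, 3 open.
An open branch gives a countermodel: B=0, C=1, D=0 (unmentioned atoms arbitrary); the premises hold there but the conclusion fails.

No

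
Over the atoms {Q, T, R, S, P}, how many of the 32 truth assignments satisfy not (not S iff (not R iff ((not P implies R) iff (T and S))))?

12

Initial set: {not (not S iff (not R iff ((not P implies R) iff (T and S))))}.
not (not S iff (not R iff ((not P implies R) iff (T and S)))): β-rule — branch into not S, not (not R iff ((not P implies R) iff (T and S)))  //  not not S, (not R iff ((not P implies R) iff (T and S))).
  branch 1 (add not S, not (not R iff ((not P implies R) iff (T and S)))):
    not (not R iff ((not P implies R) iff (T and S))): β-rule — branch into not R, not ((not P implies R) iff (T and S))  //  not not R, ((not P implies R) iff (T and S)).
      branch 1.1 (add not R, not ((not P implies R) iff (T and S))):
        not ((not P implies R) iff (T and S)): β-rule — branch into (not P implies R), not (T and S)  //  not (not P implies R), (T and S).
          branch 1.1.1 (add (not P implies R), not (T and S)):
            (not P implies R): β-rule — branch into not not P  //  R.
              branch 1.1.1.1 (add not not P):
                not (T and S): β-rule — branch into not T  //  not S.
                  branch 1.1.1.1.1 (add not T):
                    ○ open, literals {P=true, R=false, S=false, T=false}.
                  branch 1.1.1.1.2 (add not S):
                    ○ open, literals {P=true, R=false, S=false}.
              branch 1.1.1.2 (add R):
                × closes — contains both R and not R.
          branch 1.1.2 (add not (not P implies R), (T and S)):
            not (not P implies R): α-rule — add not P, not R.
            (T and S): α-rule — add T, S.
            × closes — contains both S and not S.
      branch 1.2 (add not not R, ((not P implies R) iff (T and S))):
        ((not P implies R) iff (T and S)): β-rule — branch into (not P implies R), (T and S)  //  not (not P implies R), not (T and S).
          branch 1.2.1 (add (not P implies R), (T and S)):
            (T and S): α-rule — add T, S.
            × closes — contains both S and not S.
          branch 1.2.2 (add not (not P implies R), not (T and S)):
            not (not P implies R): α-rule — add not P, not R.
            × closes — contains both R and not R.
  branch 2 (add not not S, (not R iff ((not P implies R) iff (T and S)))):
    (not R iff ((not P implies R) iff (T and S))): β-rule — branch into not R, ((not P implies R) iff (T and S))  //  not not R, not ((not P implies R) iff (T and S)).
      branch 2.1 (add not R, ((not P implies R) iff (T and S))):
        ((not P implies R) iff (T and S)): β-rule — branch into (not P implies R), (T and S)  //  not (not P implies R), not (T and S).
          branch 2.1.1 (add (not P implies R), (T and S)):
            (T and S): α-rule — add T, S.
            (not P implies R): β-rule — branch into not not P  //  R.
              branch 2.1.1.1 (add not not P):
                ○ open, literals {P=true, R=false, S=true, T=true}.
              branch 2.1.1.2 (add R):
                × closes — contains both R and not R.
          branch 2.1.2 (add not (not P implies R), not (T and S)):
            not (not P implies R): α-rule — add not P, not R.
            not (T and S): β-rule — branch into not T  //  not S.
              branch 2.1.2.1 (add not T):
                ○ open, literals {P=false, R=false, S=true, T=false}.
              branch 2.1.2.2 (add not S):
                × closes — contains both S and not S.
      branch 2.2 (add not not R, not ((not P implies R) iff (T and S))):
        not ((not P implies R) iff (T and S)): β-rule — branch into (not P implies R), not (T and S)  //  not (not P implies R), (T and S).
          branch 2.2.1 (add (not P implies R), not (T and S)):
            (not P implies R): β-rule — branch into not not P  //  R.
              branch 2.2.1.1 (add not not P):
                not (T and S): β-rule — branch into not T  //  not S.
                  branch 2.2.1.1.1 (add not T):
                    ○ open, literals {P=true, R=true, S=true, T=false}.
                  branch 2.2.1.1.2 (add not S):
                    × closes — contains both S and not S.
              branch 2.2.1.2 (add R):
                not (T and S): β-rule — branch into not T  //  not S.
                  branch 2.2.1.2.1 (add not T):
                    ○ open, literals {R=true, S=true, T=false}.
                  branch 2.2.1.2.2 (add not S):
                    × closes — contains both S and not S.
          branch 2.2.2 (add not (not P implies R), (T and S)):
            not (not P implies R): α-rule — add not P, not R.
            × closes — contains both R and not R.
9 branches closed, 6 open.
Each open branch fixes some atoms; the unmentioned ones are free. Counting distinct full assignments: branch {P=true, R=false, S=false, T=false} (Q) contributes 2 new; branch {P=true, R=false, S=false} (Q, T) contributes 2 new; branch {P=true, R=false, S=true, T=true} (Q) contributes 2 new; branch {P=false, R=false, S=true, T=false} (Q) contributes 2 new; branch {P=true, R=true, S=true, T=false} (Q) contributes 2 new; branch {R=true, S=true, T=false} (Q, P) contributes 2 new. Total: 12.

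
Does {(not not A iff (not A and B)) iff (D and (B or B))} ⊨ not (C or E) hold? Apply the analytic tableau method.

Initial set: {T ((not not A iff (not A and B)) iff (D and (B or B))); F not (C or E)}.
T ((not not A iff (not A and B)) iff (D and (B or B))): β-rule — branch into T (not not A iff (not A and B)), T (D and (B or B))  //  F (not not A iff (not A and B)), F (D and (B or B)).
  branch 1 (add T (not not A iff (not A and B)), T (D and (B or B))):
    T (D and (B or B)): α-rule — add T D, T (B or B).
    F not (C or E): β-rule — branch into T C  //  T E.
      branch 1.1 (add T C):
        T (not not A iff (not A and B)): β-rule — branch into T not not A, T (not A and B)  //  F not not A, F (not A and B).
          branch 1.1.1 (add T not not A, T (not A and B)):
            T not not A: drop double negation, giving T A.
            T (not A and B): α-rule — add T not A, T B.
            × closes — contains both A and not A.
          branch 1.1.2 (add F not not A, F (not A and B)):
            F not not A: drop double negation, giving F A.
            T (B or B): β-rule — branch into T B  //  T B.
              branch 1.1.2.1 (add T B):
                F (not A and B): β-rule — branch into F not A  //  F B.
                  branch 1.1.2.1.1 (add F not A):
                    × closes — contains both A and not A.
                  branch 1.1.2.1.2 (add F B):
                    × closes — contains both B and not B.
              branch 1.1.2.2 (add T B):
                F (not A and B): β-rule — branch into F not A  //  F B.
                  branch 1.1.2.2.1 (add F not A):
                    × closes — contains both A and not A.
                  branch 1.1.2.2.2 (add F B):
                    × closes — contains both B and not B.
      branch 1.2 (add T E):
        T (not not A iff (not A and B)): β-rule — branch into T not not A, T (not A and B)  //  F not not A, F (not A and B).
          branch 1.2.1 (add T not not A, T (not A and B)):
            T not not A: drop double negation, giving T A.
            T (not A and B): α-rule — add T not A, T B.
            × closes — contains both A and not A.
          branch 1.2.2 (add F not not A, F (not A and B)):
            F not not A: drop double negation, giving F A.
            T (B or B): β-rule — branch into T B  //  T B.
              branch 1.2.2.1 (add T B):
                F (not A and B): β-rule — branch into F not A  //  F B.
                  branch 1.2.2.1.1 (add F not A):
                    × closes — contains both A and not A.
                  branch 1.2.2.1.2 (add F B):
                    × closes — contains both B and not B.
              branch 1.2.2.2 (add T B):
                F (not A and B): β-rule — branch into F not A  //  F B.
                  branch 1.2.2.2.1 (add F not A):
                    × closes — contains both A and not A.
                  branch 1.2.2.2.2 (add F B):
                    × closes — contains both B and not B.
  branch 2 (add F (not not A iff (not A and B)), F (D and (B or B))):
    F not (C or E): β-rule — branch into T C  //  T E.
      branch 2.1 (add T C):
        F (not not A iff (not A and B)): β-rule — branch into T not not A, F (not A and B)  //  F not not A, T (not A and B).
          branch 2.1.1 (add T not not A, F (not A and B)):
            T not not A: drop double negation, giving T A.
            F (D and (B or B)): β-rule — branch into F D  //  F (B or B).
              branch 2.1.1.1 (add F D):
                F (not A and B): β-rule — branch into F not A  //  F B.
                  branch 2.1.1.1.1 (add F not A):
                    ○ open, literals {A=1, C=1, D=0}.
                  branch 2.1.1.1.2 (add F B):
                    ○ open, literals {A=1, B=0, C=1, D=0}.
              branch 2.1.1.2 (add F (B or B)):
                F (B or B): α-rule — add F B, F B.
                F (not A and B): β-rule — branch into F not A  //  F B.
                  branch 2.1.1.2.1 (add F not A):
                    ○ open, literals {A=1, B=0, C=1}.
                  branch 2.1.1.2.2 (add F B):
                    ○ open, literals {A=1, B=0, C=1}.
          branch 2.1.2 (add F not not A, T (not A and B)):
            F not not A: drop double negation, giving F A.
            T (not A and B): α-rule — add T not A, T B.
            F (D and (B or B)): β-rule — branch into F D  //  F (B or B).
              branch 2.1.2.1 (add F D):
                ○ open, literals {A=0, B=1, C=1, D=0}.
              branch 2.1.2.2 (add F (B or B)):
                F (B or B): α-rule — add F B, F B.
                × closes — contains both B and not B.
      branch 2.2 (add T E):
        F (not not A iff (not A and B)): β-rule — branch into T not not A, F (not A and B)  //  F not not A, T (not A and B).
          branch 2.2.1 (add T not not A, F (not A and B)):
            T not not A: drop double negation, giving T A.
            F (D and (B or B)): β-rule — branch into F D  //  F (B or B).
              branch 2.2.1.1 (add F D):
                F (not A and B): β-rule — branch into F not A  //  F B.
                  branch 2.2.1.1.1 (add F not A):
                    ○ open, literals {A=1, D=0, E=1}.
                  branch 2.2.1.1.2 (add F B):
                    ○ open, literals {A=1, B=0, D=0, E=1}.
              branch 2.2.1.2 (add F (B or B)):
                F (B or B): α-rule — add F B, F B.
                F (not A and B): β-rule — branch into F not A  //  F B.
                  branch 2.2.1.2.1 (add F not A):
                    ○ open, literals {A=1, B=0, E=1}.
                  branch 2.2.1.2.2 (add F B):
                    ○ open, literals {A=1, B=0, E=1}.
          branch 2.2.2 (add F not not A, T (not A and B)):
            F not not A: drop double negation, giving F A.
            T (not A and B): α-rule — add T not A, T B.
            F (D and (B or B)): β-rule — branch into F D  //  F (B or B).
              branch 2.2.2.1 (add F D):
                ○ open, literals {A=0, B=1, D=0, E=1}.
              branch 2.2.2.2 (add F (B or B)):
                F (B or B): α-rule — add F B, F B.
                × closes — contains both B and not B.
12 branches closed, 10 open.
An open branch gives a countermodel: A=1, C=1, D=0 (unmentioned atoms arbitrary); the premises hold there but the conclusion fails.

No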